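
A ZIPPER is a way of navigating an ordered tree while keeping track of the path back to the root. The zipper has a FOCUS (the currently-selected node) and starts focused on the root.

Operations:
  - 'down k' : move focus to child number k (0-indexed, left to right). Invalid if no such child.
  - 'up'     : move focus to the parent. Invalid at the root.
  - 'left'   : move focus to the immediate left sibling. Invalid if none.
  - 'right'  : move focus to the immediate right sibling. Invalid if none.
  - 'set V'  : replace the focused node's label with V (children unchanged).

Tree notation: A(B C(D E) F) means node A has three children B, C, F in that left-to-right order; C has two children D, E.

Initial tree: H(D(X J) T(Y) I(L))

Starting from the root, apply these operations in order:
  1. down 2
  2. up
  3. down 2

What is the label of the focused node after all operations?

Answer: I

Derivation:
Step 1 (down 2): focus=I path=2 depth=1 children=['L'] left=['D', 'T'] right=[] parent=H
Step 2 (up): focus=H path=root depth=0 children=['D', 'T', 'I'] (at root)
Step 3 (down 2): focus=I path=2 depth=1 children=['L'] left=['D', 'T'] right=[] parent=H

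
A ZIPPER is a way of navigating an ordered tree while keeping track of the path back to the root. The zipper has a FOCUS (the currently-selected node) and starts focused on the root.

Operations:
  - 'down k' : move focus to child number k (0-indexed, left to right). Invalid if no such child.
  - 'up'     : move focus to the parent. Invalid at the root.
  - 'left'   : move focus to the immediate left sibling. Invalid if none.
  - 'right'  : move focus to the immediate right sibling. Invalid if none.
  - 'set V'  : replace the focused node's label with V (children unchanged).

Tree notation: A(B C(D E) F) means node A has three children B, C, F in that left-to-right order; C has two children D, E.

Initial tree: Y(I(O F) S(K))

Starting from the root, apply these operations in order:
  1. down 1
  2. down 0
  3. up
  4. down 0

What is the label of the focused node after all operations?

Answer: K

Derivation:
Step 1 (down 1): focus=S path=1 depth=1 children=['K'] left=['I'] right=[] parent=Y
Step 2 (down 0): focus=K path=1/0 depth=2 children=[] left=[] right=[] parent=S
Step 3 (up): focus=S path=1 depth=1 children=['K'] left=['I'] right=[] parent=Y
Step 4 (down 0): focus=K path=1/0 depth=2 children=[] left=[] right=[] parent=S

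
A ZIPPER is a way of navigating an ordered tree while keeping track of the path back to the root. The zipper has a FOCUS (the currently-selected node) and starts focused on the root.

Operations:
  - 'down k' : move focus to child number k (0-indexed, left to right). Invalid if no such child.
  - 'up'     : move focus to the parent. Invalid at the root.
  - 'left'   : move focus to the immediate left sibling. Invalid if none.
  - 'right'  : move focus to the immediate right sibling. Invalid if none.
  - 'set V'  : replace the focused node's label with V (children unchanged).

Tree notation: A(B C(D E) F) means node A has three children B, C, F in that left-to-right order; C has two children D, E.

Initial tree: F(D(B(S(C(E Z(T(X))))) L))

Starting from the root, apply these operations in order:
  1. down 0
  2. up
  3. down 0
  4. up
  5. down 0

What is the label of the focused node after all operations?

Step 1 (down 0): focus=D path=0 depth=1 children=['B', 'L'] left=[] right=[] parent=F
Step 2 (up): focus=F path=root depth=0 children=['D'] (at root)
Step 3 (down 0): focus=D path=0 depth=1 children=['B', 'L'] left=[] right=[] parent=F
Step 4 (up): focus=F path=root depth=0 children=['D'] (at root)
Step 5 (down 0): focus=D path=0 depth=1 children=['B', 'L'] left=[] right=[] parent=F

Answer: D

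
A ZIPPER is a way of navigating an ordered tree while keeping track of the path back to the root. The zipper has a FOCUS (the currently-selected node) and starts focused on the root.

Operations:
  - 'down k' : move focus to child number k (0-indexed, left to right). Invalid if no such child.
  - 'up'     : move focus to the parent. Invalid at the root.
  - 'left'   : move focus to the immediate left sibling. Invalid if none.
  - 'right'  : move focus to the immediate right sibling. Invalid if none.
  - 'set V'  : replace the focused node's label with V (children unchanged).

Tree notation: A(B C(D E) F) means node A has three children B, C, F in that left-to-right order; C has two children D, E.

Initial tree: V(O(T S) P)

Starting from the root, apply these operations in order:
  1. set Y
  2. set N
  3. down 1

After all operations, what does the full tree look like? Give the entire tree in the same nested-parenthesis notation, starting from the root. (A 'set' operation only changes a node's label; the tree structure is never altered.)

Step 1 (set Y): focus=Y path=root depth=0 children=['O', 'P'] (at root)
Step 2 (set N): focus=N path=root depth=0 children=['O', 'P'] (at root)
Step 3 (down 1): focus=P path=1 depth=1 children=[] left=['O'] right=[] parent=N

Answer: N(O(T S) P)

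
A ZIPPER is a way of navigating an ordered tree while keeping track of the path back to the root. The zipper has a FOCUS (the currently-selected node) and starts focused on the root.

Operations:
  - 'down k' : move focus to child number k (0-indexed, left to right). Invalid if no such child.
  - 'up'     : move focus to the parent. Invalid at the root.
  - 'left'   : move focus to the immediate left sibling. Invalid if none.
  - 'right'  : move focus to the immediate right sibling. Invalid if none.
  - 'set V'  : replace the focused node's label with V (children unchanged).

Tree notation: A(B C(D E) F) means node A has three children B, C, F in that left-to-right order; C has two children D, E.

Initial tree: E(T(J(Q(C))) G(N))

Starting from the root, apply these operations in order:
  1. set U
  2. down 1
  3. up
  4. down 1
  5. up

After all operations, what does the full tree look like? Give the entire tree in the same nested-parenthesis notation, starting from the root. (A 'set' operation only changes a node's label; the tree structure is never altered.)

Step 1 (set U): focus=U path=root depth=0 children=['T', 'G'] (at root)
Step 2 (down 1): focus=G path=1 depth=1 children=['N'] left=['T'] right=[] parent=U
Step 3 (up): focus=U path=root depth=0 children=['T', 'G'] (at root)
Step 4 (down 1): focus=G path=1 depth=1 children=['N'] left=['T'] right=[] parent=U
Step 5 (up): focus=U path=root depth=0 children=['T', 'G'] (at root)

Answer: U(T(J(Q(C))) G(N))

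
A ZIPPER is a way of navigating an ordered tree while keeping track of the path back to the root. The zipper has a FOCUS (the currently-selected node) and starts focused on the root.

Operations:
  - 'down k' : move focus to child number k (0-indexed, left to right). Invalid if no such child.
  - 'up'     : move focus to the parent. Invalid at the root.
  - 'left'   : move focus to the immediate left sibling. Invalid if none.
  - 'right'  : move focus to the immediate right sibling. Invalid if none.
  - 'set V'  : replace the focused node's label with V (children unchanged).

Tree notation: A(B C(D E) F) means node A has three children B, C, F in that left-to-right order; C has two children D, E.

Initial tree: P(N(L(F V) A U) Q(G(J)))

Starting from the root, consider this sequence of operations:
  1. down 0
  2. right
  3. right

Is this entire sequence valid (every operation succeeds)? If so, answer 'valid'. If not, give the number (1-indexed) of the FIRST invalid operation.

Step 1 (down 0): focus=N path=0 depth=1 children=['L', 'A', 'U'] left=[] right=['Q'] parent=P
Step 2 (right): focus=Q path=1 depth=1 children=['G'] left=['N'] right=[] parent=P
Step 3 (right): INVALID

Answer: 3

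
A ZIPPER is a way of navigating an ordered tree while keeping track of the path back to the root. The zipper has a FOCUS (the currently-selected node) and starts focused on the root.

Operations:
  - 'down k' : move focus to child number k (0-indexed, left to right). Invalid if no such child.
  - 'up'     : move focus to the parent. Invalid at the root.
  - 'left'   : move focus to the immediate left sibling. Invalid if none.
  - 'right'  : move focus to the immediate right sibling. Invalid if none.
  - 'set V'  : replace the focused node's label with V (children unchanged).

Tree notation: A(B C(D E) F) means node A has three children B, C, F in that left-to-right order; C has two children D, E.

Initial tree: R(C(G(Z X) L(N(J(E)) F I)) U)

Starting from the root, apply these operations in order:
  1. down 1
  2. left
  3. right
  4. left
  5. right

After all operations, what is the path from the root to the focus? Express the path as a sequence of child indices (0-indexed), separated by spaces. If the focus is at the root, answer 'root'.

Answer: 1

Derivation:
Step 1 (down 1): focus=U path=1 depth=1 children=[] left=['C'] right=[] parent=R
Step 2 (left): focus=C path=0 depth=1 children=['G', 'L'] left=[] right=['U'] parent=R
Step 3 (right): focus=U path=1 depth=1 children=[] left=['C'] right=[] parent=R
Step 4 (left): focus=C path=0 depth=1 children=['G', 'L'] left=[] right=['U'] parent=R
Step 5 (right): focus=U path=1 depth=1 children=[] left=['C'] right=[] parent=R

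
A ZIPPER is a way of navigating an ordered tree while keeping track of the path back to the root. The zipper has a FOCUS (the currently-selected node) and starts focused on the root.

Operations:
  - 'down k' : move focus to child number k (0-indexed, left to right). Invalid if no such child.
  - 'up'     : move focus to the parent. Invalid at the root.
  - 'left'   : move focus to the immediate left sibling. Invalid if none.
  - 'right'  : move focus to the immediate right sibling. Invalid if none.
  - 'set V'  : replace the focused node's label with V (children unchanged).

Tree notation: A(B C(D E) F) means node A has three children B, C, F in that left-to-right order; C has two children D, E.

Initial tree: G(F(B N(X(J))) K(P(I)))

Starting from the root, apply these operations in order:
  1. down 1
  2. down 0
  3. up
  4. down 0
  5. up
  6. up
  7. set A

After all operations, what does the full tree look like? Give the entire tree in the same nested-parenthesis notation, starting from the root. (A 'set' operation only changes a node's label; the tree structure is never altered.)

Answer: A(F(B N(X(J))) K(P(I)))

Derivation:
Step 1 (down 1): focus=K path=1 depth=1 children=['P'] left=['F'] right=[] parent=G
Step 2 (down 0): focus=P path=1/0 depth=2 children=['I'] left=[] right=[] parent=K
Step 3 (up): focus=K path=1 depth=1 children=['P'] left=['F'] right=[] parent=G
Step 4 (down 0): focus=P path=1/0 depth=2 children=['I'] left=[] right=[] parent=K
Step 5 (up): focus=K path=1 depth=1 children=['P'] left=['F'] right=[] parent=G
Step 6 (up): focus=G path=root depth=0 children=['F', 'K'] (at root)
Step 7 (set A): focus=A path=root depth=0 children=['F', 'K'] (at root)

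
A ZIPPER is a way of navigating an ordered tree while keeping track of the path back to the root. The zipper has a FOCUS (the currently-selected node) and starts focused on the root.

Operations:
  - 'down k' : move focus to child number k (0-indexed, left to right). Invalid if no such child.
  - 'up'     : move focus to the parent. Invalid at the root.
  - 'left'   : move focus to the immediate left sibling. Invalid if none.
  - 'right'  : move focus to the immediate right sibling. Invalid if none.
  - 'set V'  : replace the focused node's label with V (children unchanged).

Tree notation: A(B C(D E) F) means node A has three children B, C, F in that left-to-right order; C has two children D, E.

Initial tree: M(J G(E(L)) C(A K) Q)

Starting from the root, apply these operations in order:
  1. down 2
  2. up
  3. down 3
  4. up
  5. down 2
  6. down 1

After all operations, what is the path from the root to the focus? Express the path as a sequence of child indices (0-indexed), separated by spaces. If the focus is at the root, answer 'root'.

Answer: 2 1

Derivation:
Step 1 (down 2): focus=C path=2 depth=1 children=['A', 'K'] left=['J', 'G'] right=['Q'] parent=M
Step 2 (up): focus=M path=root depth=0 children=['J', 'G', 'C', 'Q'] (at root)
Step 3 (down 3): focus=Q path=3 depth=1 children=[] left=['J', 'G', 'C'] right=[] parent=M
Step 4 (up): focus=M path=root depth=0 children=['J', 'G', 'C', 'Q'] (at root)
Step 5 (down 2): focus=C path=2 depth=1 children=['A', 'K'] left=['J', 'G'] right=['Q'] parent=M
Step 6 (down 1): focus=K path=2/1 depth=2 children=[] left=['A'] right=[] parent=C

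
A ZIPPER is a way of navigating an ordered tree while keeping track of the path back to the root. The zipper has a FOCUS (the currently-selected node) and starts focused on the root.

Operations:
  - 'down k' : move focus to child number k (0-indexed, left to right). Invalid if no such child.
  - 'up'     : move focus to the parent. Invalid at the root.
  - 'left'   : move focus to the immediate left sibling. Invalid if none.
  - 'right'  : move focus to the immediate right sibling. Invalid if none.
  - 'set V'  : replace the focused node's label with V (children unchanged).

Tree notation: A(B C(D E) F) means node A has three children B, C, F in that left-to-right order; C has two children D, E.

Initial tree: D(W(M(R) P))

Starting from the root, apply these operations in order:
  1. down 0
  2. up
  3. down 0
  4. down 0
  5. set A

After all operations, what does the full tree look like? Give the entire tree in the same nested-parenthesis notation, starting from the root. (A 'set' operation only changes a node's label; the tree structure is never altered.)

Answer: D(W(A(R) P))

Derivation:
Step 1 (down 0): focus=W path=0 depth=1 children=['M', 'P'] left=[] right=[] parent=D
Step 2 (up): focus=D path=root depth=0 children=['W'] (at root)
Step 3 (down 0): focus=W path=0 depth=1 children=['M', 'P'] left=[] right=[] parent=D
Step 4 (down 0): focus=M path=0/0 depth=2 children=['R'] left=[] right=['P'] parent=W
Step 5 (set A): focus=A path=0/0 depth=2 children=['R'] left=[] right=['P'] parent=W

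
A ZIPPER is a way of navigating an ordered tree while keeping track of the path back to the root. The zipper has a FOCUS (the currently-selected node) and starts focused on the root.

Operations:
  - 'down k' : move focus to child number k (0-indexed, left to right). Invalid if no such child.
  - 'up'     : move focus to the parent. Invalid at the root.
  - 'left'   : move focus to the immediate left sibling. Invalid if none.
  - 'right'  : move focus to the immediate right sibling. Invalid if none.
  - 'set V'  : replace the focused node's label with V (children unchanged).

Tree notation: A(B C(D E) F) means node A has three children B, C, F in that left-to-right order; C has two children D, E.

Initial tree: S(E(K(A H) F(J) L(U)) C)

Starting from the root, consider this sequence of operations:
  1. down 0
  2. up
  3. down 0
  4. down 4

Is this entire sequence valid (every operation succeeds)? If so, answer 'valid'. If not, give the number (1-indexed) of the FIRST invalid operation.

Step 1 (down 0): focus=E path=0 depth=1 children=['K', 'F', 'L'] left=[] right=['C'] parent=S
Step 2 (up): focus=S path=root depth=0 children=['E', 'C'] (at root)
Step 3 (down 0): focus=E path=0 depth=1 children=['K', 'F', 'L'] left=[] right=['C'] parent=S
Step 4 (down 4): INVALID

Answer: 4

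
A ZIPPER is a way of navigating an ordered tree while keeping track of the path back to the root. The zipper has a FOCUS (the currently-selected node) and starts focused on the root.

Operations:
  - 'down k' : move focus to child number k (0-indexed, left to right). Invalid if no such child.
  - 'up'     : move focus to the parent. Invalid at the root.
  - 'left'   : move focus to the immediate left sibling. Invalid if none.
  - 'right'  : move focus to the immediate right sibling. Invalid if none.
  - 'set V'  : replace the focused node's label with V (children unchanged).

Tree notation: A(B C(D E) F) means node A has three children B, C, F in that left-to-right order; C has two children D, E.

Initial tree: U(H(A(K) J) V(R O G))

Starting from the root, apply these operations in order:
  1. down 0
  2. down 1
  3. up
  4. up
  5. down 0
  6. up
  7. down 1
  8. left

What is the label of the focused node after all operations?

Step 1 (down 0): focus=H path=0 depth=1 children=['A', 'J'] left=[] right=['V'] parent=U
Step 2 (down 1): focus=J path=0/1 depth=2 children=[] left=['A'] right=[] parent=H
Step 3 (up): focus=H path=0 depth=1 children=['A', 'J'] left=[] right=['V'] parent=U
Step 4 (up): focus=U path=root depth=0 children=['H', 'V'] (at root)
Step 5 (down 0): focus=H path=0 depth=1 children=['A', 'J'] left=[] right=['V'] parent=U
Step 6 (up): focus=U path=root depth=0 children=['H', 'V'] (at root)
Step 7 (down 1): focus=V path=1 depth=1 children=['R', 'O', 'G'] left=['H'] right=[] parent=U
Step 8 (left): focus=H path=0 depth=1 children=['A', 'J'] left=[] right=['V'] parent=U

Answer: H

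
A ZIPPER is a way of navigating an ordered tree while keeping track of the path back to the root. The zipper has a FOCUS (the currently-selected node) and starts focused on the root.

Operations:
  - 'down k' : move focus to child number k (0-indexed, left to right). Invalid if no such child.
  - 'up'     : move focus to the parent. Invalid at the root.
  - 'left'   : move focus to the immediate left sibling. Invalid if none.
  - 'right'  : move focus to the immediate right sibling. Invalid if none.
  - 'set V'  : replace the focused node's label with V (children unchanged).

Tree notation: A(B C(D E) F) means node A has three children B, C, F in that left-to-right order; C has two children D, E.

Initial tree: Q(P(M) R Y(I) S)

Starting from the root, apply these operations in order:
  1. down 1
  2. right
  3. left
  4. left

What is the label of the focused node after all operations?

Answer: P

Derivation:
Step 1 (down 1): focus=R path=1 depth=1 children=[] left=['P'] right=['Y', 'S'] parent=Q
Step 2 (right): focus=Y path=2 depth=1 children=['I'] left=['P', 'R'] right=['S'] parent=Q
Step 3 (left): focus=R path=1 depth=1 children=[] left=['P'] right=['Y', 'S'] parent=Q
Step 4 (left): focus=P path=0 depth=1 children=['M'] left=[] right=['R', 'Y', 'S'] parent=Q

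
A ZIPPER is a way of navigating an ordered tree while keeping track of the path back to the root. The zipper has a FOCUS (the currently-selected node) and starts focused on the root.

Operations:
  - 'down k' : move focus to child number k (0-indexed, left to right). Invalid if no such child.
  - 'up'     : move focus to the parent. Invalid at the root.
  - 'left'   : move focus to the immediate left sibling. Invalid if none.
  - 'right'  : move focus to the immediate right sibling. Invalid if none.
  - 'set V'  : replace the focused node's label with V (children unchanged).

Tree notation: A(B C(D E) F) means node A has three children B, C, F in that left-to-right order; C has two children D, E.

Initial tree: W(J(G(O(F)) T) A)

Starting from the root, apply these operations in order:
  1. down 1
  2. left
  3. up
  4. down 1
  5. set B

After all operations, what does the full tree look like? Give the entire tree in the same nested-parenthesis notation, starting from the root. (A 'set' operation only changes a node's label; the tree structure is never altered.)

Answer: W(J(G(O(F)) T) B)

Derivation:
Step 1 (down 1): focus=A path=1 depth=1 children=[] left=['J'] right=[] parent=W
Step 2 (left): focus=J path=0 depth=1 children=['G', 'T'] left=[] right=['A'] parent=W
Step 3 (up): focus=W path=root depth=0 children=['J', 'A'] (at root)
Step 4 (down 1): focus=A path=1 depth=1 children=[] left=['J'] right=[] parent=W
Step 5 (set B): focus=B path=1 depth=1 children=[] left=['J'] right=[] parent=W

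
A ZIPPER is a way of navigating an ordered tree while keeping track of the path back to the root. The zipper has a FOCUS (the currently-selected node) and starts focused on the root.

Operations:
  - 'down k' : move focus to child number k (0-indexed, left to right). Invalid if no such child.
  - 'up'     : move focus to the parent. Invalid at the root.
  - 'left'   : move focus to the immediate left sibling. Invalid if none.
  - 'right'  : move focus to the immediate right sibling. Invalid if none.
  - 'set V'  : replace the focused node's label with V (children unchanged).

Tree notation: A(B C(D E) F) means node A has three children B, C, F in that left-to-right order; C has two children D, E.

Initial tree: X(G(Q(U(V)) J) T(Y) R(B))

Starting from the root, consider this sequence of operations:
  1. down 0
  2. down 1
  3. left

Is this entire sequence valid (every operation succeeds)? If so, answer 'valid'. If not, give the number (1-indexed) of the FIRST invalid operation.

Answer: valid

Derivation:
Step 1 (down 0): focus=G path=0 depth=1 children=['Q', 'J'] left=[] right=['T', 'R'] parent=X
Step 2 (down 1): focus=J path=0/1 depth=2 children=[] left=['Q'] right=[] parent=G
Step 3 (left): focus=Q path=0/0 depth=2 children=['U'] left=[] right=['J'] parent=G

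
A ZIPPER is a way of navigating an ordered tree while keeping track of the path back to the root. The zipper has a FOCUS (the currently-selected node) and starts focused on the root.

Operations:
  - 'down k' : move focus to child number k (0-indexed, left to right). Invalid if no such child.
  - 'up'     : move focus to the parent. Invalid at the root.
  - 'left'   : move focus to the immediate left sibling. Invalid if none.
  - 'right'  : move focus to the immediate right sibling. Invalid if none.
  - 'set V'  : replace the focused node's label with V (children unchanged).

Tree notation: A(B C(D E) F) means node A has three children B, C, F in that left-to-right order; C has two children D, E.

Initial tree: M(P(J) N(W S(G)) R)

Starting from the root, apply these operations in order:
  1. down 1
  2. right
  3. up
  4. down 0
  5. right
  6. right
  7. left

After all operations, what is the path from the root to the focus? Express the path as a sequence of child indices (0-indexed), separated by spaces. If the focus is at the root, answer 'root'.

Step 1 (down 1): focus=N path=1 depth=1 children=['W', 'S'] left=['P'] right=['R'] parent=M
Step 2 (right): focus=R path=2 depth=1 children=[] left=['P', 'N'] right=[] parent=M
Step 3 (up): focus=M path=root depth=0 children=['P', 'N', 'R'] (at root)
Step 4 (down 0): focus=P path=0 depth=1 children=['J'] left=[] right=['N', 'R'] parent=M
Step 5 (right): focus=N path=1 depth=1 children=['W', 'S'] left=['P'] right=['R'] parent=M
Step 6 (right): focus=R path=2 depth=1 children=[] left=['P', 'N'] right=[] parent=M
Step 7 (left): focus=N path=1 depth=1 children=['W', 'S'] left=['P'] right=['R'] parent=M

Answer: 1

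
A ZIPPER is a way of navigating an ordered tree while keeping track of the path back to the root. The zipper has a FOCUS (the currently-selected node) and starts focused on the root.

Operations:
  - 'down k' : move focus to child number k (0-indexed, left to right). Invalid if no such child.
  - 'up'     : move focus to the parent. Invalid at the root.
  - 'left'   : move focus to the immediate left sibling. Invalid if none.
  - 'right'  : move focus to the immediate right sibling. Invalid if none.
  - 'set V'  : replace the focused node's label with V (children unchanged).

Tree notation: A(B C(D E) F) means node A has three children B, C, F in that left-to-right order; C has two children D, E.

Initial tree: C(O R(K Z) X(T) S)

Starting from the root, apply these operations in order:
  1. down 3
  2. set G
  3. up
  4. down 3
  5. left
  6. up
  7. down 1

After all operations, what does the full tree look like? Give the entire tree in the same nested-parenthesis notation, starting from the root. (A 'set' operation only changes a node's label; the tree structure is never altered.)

Answer: C(O R(K Z) X(T) G)

Derivation:
Step 1 (down 3): focus=S path=3 depth=1 children=[] left=['O', 'R', 'X'] right=[] parent=C
Step 2 (set G): focus=G path=3 depth=1 children=[] left=['O', 'R', 'X'] right=[] parent=C
Step 3 (up): focus=C path=root depth=0 children=['O', 'R', 'X', 'G'] (at root)
Step 4 (down 3): focus=G path=3 depth=1 children=[] left=['O', 'R', 'X'] right=[] parent=C
Step 5 (left): focus=X path=2 depth=1 children=['T'] left=['O', 'R'] right=['G'] parent=C
Step 6 (up): focus=C path=root depth=0 children=['O', 'R', 'X', 'G'] (at root)
Step 7 (down 1): focus=R path=1 depth=1 children=['K', 'Z'] left=['O'] right=['X', 'G'] parent=C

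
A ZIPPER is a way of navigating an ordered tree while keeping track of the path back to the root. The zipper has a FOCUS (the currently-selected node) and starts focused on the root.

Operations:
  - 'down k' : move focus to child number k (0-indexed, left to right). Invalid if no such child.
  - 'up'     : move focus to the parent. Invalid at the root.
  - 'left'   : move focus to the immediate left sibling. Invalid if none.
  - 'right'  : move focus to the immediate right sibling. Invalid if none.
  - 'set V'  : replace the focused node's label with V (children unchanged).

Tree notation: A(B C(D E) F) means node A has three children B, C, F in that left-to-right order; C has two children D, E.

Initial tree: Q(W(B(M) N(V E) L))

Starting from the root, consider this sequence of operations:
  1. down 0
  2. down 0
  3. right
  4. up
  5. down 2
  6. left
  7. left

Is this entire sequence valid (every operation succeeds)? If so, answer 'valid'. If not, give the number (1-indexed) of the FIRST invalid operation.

Answer: valid

Derivation:
Step 1 (down 0): focus=W path=0 depth=1 children=['B', 'N', 'L'] left=[] right=[] parent=Q
Step 2 (down 0): focus=B path=0/0 depth=2 children=['M'] left=[] right=['N', 'L'] parent=W
Step 3 (right): focus=N path=0/1 depth=2 children=['V', 'E'] left=['B'] right=['L'] parent=W
Step 4 (up): focus=W path=0 depth=1 children=['B', 'N', 'L'] left=[] right=[] parent=Q
Step 5 (down 2): focus=L path=0/2 depth=2 children=[] left=['B', 'N'] right=[] parent=W
Step 6 (left): focus=N path=0/1 depth=2 children=['V', 'E'] left=['B'] right=['L'] parent=W
Step 7 (left): focus=B path=0/0 depth=2 children=['M'] left=[] right=['N', 'L'] parent=W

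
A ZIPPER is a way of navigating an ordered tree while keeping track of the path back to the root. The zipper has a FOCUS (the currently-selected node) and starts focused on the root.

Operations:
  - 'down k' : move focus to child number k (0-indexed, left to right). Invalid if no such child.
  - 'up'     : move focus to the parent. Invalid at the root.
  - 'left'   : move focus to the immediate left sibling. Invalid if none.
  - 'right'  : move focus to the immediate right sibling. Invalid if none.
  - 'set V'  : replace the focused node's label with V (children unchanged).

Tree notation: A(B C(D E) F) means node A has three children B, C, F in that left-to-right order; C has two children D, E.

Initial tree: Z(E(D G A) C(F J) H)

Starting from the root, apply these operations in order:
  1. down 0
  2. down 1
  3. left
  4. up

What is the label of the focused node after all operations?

Answer: E

Derivation:
Step 1 (down 0): focus=E path=0 depth=1 children=['D', 'G', 'A'] left=[] right=['C', 'H'] parent=Z
Step 2 (down 1): focus=G path=0/1 depth=2 children=[] left=['D'] right=['A'] parent=E
Step 3 (left): focus=D path=0/0 depth=2 children=[] left=[] right=['G', 'A'] parent=E
Step 4 (up): focus=E path=0 depth=1 children=['D', 'G', 'A'] left=[] right=['C', 'H'] parent=Z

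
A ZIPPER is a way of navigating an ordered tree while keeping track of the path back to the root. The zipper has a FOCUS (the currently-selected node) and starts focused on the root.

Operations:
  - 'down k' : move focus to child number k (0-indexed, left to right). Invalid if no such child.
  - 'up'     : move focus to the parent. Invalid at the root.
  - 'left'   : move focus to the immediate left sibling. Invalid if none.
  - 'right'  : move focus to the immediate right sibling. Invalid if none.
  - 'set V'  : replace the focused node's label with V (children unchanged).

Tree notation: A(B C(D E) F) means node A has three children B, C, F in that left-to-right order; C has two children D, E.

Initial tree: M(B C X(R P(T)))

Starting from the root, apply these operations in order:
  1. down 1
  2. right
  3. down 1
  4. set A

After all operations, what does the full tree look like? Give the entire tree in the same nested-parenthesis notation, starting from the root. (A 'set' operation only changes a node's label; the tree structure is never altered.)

Answer: M(B C X(R A(T)))

Derivation:
Step 1 (down 1): focus=C path=1 depth=1 children=[] left=['B'] right=['X'] parent=M
Step 2 (right): focus=X path=2 depth=1 children=['R', 'P'] left=['B', 'C'] right=[] parent=M
Step 3 (down 1): focus=P path=2/1 depth=2 children=['T'] left=['R'] right=[] parent=X
Step 4 (set A): focus=A path=2/1 depth=2 children=['T'] left=['R'] right=[] parent=X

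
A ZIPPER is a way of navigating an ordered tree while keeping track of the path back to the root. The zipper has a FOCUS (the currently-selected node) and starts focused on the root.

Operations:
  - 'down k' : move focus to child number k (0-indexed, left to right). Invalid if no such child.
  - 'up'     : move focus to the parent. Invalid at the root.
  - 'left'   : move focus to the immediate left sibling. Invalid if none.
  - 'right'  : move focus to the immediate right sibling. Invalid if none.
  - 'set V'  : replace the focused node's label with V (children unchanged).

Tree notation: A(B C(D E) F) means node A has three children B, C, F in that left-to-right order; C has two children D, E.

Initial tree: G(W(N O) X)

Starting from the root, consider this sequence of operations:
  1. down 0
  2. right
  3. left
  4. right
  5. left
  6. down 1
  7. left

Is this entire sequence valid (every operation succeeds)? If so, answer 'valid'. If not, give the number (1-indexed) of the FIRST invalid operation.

Step 1 (down 0): focus=W path=0 depth=1 children=['N', 'O'] left=[] right=['X'] parent=G
Step 2 (right): focus=X path=1 depth=1 children=[] left=['W'] right=[] parent=G
Step 3 (left): focus=W path=0 depth=1 children=['N', 'O'] left=[] right=['X'] parent=G
Step 4 (right): focus=X path=1 depth=1 children=[] left=['W'] right=[] parent=G
Step 5 (left): focus=W path=0 depth=1 children=['N', 'O'] left=[] right=['X'] parent=G
Step 6 (down 1): focus=O path=0/1 depth=2 children=[] left=['N'] right=[] parent=W
Step 7 (left): focus=N path=0/0 depth=2 children=[] left=[] right=['O'] parent=W

Answer: valid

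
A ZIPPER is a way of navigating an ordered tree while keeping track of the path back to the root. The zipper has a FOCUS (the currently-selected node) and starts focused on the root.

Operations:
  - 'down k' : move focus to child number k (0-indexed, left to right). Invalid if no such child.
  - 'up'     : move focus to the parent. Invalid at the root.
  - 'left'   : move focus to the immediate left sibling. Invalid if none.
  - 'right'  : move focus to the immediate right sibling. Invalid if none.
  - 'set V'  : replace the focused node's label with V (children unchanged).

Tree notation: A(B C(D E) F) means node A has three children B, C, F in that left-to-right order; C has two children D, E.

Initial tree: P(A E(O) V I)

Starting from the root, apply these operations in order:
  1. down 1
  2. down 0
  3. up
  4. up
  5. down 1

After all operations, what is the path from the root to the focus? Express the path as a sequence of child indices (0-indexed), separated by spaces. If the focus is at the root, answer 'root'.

Answer: 1

Derivation:
Step 1 (down 1): focus=E path=1 depth=1 children=['O'] left=['A'] right=['V', 'I'] parent=P
Step 2 (down 0): focus=O path=1/0 depth=2 children=[] left=[] right=[] parent=E
Step 3 (up): focus=E path=1 depth=1 children=['O'] left=['A'] right=['V', 'I'] parent=P
Step 4 (up): focus=P path=root depth=0 children=['A', 'E', 'V', 'I'] (at root)
Step 5 (down 1): focus=E path=1 depth=1 children=['O'] left=['A'] right=['V', 'I'] parent=P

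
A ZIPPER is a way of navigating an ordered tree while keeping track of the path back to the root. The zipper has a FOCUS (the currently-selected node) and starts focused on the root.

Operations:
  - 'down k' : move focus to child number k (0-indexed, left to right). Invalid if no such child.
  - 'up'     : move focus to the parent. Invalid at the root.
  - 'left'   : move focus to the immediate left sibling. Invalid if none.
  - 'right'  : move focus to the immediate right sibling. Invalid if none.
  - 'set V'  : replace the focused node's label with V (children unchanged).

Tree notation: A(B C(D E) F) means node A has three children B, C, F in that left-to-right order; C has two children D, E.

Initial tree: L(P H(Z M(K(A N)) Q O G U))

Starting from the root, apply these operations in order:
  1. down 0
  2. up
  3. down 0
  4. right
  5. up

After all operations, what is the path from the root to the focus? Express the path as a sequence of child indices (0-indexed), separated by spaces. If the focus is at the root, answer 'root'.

Answer: root

Derivation:
Step 1 (down 0): focus=P path=0 depth=1 children=[] left=[] right=['H'] parent=L
Step 2 (up): focus=L path=root depth=0 children=['P', 'H'] (at root)
Step 3 (down 0): focus=P path=0 depth=1 children=[] left=[] right=['H'] parent=L
Step 4 (right): focus=H path=1 depth=1 children=['Z', 'M', 'Q', 'O', 'G', 'U'] left=['P'] right=[] parent=L
Step 5 (up): focus=L path=root depth=0 children=['P', 'H'] (at root)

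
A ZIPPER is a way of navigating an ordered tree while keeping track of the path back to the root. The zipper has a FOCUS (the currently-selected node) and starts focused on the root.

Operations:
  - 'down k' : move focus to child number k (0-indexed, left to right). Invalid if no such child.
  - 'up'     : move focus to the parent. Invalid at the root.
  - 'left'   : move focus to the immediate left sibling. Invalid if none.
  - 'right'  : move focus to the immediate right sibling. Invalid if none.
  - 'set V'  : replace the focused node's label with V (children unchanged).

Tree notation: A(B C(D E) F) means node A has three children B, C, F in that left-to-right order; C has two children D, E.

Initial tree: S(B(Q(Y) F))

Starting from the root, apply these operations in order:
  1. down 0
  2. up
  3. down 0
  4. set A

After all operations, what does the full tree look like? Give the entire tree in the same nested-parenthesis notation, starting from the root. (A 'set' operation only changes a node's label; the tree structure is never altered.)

Answer: S(A(Q(Y) F))

Derivation:
Step 1 (down 0): focus=B path=0 depth=1 children=['Q', 'F'] left=[] right=[] parent=S
Step 2 (up): focus=S path=root depth=0 children=['B'] (at root)
Step 3 (down 0): focus=B path=0 depth=1 children=['Q', 'F'] left=[] right=[] parent=S
Step 4 (set A): focus=A path=0 depth=1 children=['Q', 'F'] left=[] right=[] parent=S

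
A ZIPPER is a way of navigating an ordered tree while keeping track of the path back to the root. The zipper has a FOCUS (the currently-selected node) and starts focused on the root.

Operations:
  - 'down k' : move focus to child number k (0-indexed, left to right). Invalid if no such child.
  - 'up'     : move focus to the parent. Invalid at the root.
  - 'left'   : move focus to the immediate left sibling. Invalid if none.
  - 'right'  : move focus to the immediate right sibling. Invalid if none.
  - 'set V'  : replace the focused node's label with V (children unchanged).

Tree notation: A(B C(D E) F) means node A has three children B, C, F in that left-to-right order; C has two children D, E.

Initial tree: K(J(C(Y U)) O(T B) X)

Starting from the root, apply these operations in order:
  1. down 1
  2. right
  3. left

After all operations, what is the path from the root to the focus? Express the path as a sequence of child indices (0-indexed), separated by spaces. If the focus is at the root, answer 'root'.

Answer: 1

Derivation:
Step 1 (down 1): focus=O path=1 depth=1 children=['T', 'B'] left=['J'] right=['X'] parent=K
Step 2 (right): focus=X path=2 depth=1 children=[] left=['J', 'O'] right=[] parent=K
Step 3 (left): focus=O path=1 depth=1 children=['T', 'B'] left=['J'] right=['X'] parent=K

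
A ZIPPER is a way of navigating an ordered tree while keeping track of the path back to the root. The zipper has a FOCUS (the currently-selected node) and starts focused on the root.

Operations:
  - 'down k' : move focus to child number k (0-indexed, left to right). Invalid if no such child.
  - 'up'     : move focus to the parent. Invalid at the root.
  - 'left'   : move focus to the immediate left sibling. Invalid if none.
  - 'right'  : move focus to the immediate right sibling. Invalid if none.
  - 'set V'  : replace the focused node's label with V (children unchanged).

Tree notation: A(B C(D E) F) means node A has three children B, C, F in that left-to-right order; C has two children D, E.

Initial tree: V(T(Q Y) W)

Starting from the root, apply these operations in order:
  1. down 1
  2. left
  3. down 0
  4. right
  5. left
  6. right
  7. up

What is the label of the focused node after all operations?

Answer: T

Derivation:
Step 1 (down 1): focus=W path=1 depth=1 children=[] left=['T'] right=[] parent=V
Step 2 (left): focus=T path=0 depth=1 children=['Q', 'Y'] left=[] right=['W'] parent=V
Step 3 (down 0): focus=Q path=0/0 depth=2 children=[] left=[] right=['Y'] parent=T
Step 4 (right): focus=Y path=0/1 depth=2 children=[] left=['Q'] right=[] parent=T
Step 5 (left): focus=Q path=0/0 depth=2 children=[] left=[] right=['Y'] parent=T
Step 6 (right): focus=Y path=0/1 depth=2 children=[] left=['Q'] right=[] parent=T
Step 7 (up): focus=T path=0 depth=1 children=['Q', 'Y'] left=[] right=['W'] parent=V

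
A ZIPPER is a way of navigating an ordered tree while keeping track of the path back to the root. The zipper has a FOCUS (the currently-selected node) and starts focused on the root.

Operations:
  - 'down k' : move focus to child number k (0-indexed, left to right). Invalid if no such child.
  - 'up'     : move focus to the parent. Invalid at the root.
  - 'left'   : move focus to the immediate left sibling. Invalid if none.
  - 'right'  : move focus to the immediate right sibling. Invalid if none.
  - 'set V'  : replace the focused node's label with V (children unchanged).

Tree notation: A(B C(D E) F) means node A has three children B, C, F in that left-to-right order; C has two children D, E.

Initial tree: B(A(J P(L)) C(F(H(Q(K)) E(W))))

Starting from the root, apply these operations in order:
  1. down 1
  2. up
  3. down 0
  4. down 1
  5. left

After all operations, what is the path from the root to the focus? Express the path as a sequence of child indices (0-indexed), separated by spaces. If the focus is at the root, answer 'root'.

Step 1 (down 1): focus=C path=1 depth=1 children=['F'] left=['A'] right=[] parent=B
Step 2 (up): focus=B path=root depth=0 children=['A', 'C'] (at root)
Step 3 (down 0): focus=A path=0 depth=1 children=['J', 'P'] left=[] right=['C'] parent=B
Step 4 (down 1): focus=P path=0/1 depth=2 children=['L'] left=['J'] right=[] parent=A
Step 5 (left): focus=J path=0/0 depth=2 children=[] left=[] right=['P'] parent=A

Answer: 0 0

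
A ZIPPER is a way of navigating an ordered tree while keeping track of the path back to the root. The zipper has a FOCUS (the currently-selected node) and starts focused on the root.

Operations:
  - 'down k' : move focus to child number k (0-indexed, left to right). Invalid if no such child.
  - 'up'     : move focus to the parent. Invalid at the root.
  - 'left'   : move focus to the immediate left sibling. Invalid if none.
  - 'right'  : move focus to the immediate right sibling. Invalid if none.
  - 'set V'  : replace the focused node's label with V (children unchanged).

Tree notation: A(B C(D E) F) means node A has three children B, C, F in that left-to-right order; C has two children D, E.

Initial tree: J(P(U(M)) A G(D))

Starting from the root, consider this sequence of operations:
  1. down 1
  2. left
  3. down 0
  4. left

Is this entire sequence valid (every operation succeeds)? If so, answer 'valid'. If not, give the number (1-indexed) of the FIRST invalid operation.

Step 1 (down 1): focus=A path=1 depth=1 children=[] left=['P'] right=['G'] parent=J
Step 2 (left): focus=P path=0 depth=1 children=['U'] left=[] right=['A', 'G'] parent=J
Step 3 (down 0): focus=U path=0/0 depth=2 children=['M'] left=[] right=[] parent=P
Step 4 (left): INVALID

Answer: 4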